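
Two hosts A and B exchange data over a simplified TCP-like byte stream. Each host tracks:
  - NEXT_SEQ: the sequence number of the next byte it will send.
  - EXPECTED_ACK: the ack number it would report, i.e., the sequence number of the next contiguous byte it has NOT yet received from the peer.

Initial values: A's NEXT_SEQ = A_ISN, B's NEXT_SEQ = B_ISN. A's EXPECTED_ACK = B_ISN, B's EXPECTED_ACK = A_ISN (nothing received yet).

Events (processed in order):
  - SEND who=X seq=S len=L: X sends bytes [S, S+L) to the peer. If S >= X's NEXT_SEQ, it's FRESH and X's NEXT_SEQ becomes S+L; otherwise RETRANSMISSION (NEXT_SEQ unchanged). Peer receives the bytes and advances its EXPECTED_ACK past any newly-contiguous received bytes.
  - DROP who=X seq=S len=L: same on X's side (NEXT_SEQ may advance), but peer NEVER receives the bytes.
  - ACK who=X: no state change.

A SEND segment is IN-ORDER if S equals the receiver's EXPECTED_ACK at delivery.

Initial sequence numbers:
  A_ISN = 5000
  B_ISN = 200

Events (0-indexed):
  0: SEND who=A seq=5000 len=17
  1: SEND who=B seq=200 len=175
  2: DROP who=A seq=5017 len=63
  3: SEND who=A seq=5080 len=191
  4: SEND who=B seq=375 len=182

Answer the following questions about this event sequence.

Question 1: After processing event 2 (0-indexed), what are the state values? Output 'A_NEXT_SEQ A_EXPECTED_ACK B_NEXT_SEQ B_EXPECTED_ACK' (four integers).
After event 0: A_seq=5017 A_ack=200 B_seq=200 B_ack=5017
After event 1: A_seq=5017 A_ack=375 B_seq=375 B_ack=5017
After event 2: A_seq=5080 A_ack=375 B_seq=375 B_ack=5017

5080 375 375 5017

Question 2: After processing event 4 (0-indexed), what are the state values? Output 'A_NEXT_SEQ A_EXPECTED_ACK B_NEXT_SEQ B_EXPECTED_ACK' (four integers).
After event 0: A_seq=5017 A_ack=200 B_seq=200 B_ack=5017
After event 1: A_seq=5017 A_ack=375 B_seq=375 B_ack=5017
After event 2: A_seq=5080 A_ack=375 B_seq=375 B_ack=5017
After event 3: A_seq=5271 A_ack=375 B_seq=375 B_ack=5017
After event 4: A_seq=5271 A_ack=557 B_seq=557 B_ack=5017

5271 557 557 5017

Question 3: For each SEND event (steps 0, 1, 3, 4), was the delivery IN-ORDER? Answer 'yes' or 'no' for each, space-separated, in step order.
Step 0: SEND seq=5000 -> in-order
Step 1: SEND seq=200 -> in-order
Step 3: SEND seq=5080 -> out-of-order
Step 4: SEND seq=375 -> in-order

Answer: yes yes no yes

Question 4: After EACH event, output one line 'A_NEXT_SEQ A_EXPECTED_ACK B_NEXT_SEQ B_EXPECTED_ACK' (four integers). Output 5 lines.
5017 200 200 5017
5017 375 375 5017
5080 375 375 5017
5271 375 375 5017
5271 557 557 5017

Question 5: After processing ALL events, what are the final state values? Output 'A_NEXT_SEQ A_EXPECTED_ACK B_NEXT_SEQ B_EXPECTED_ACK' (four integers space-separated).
After event 0: A_seq=5017 A_ack=200 B_seq=200 B_ack=5017
After event 1: A_seq=5017 A_ack=375 B_seq=375 B_ack=5017
After event 2: A_seq=5080 A_ack=375 B_seq=375 B_ack=5017
After event 3: A_seq=5271 A_ack=375 B_seq=375 B_ack=5017
After event 4: A_seq=5271 A_ack=557 B_seq=557 B_ack=5017

Answer: 5271 557 557 5017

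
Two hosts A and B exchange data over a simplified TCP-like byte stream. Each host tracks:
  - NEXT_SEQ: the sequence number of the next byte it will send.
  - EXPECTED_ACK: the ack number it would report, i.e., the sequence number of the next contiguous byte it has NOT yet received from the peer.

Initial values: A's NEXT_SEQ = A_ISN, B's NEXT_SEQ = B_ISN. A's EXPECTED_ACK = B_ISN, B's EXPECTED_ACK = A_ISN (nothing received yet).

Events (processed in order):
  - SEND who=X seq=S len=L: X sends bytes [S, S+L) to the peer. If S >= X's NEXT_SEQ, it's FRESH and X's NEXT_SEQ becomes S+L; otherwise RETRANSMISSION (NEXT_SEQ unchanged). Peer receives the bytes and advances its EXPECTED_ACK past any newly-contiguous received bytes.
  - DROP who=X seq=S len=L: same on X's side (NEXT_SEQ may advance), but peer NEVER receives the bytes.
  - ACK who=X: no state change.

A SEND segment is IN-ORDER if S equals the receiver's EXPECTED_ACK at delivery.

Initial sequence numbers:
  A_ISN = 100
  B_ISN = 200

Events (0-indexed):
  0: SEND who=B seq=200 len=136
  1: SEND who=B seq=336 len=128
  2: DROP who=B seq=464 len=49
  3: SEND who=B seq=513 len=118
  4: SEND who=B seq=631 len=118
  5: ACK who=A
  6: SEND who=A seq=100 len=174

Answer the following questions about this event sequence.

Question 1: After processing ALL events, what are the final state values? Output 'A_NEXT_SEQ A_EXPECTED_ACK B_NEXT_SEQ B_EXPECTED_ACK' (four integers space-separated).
After event 0: A_seq=100 A_ack=336 B_seq=336 B_ack=100
After event 1: A_seq=100 A_ack=464 B_seq=464 B_ack=100
After event 2: A_seq=100 A_ack=464 B_seq=513 B_ack=100
After event 3: A_seq=100 A_ack=464 B_seq=631 B_ack=100
After event 4: A_seq=100 A_ack=464 B_seq=749 B_ack=100
After event 5: A_seq=100 A_ack=464 B_seq=749 B_ack=100
After event 6: A_seq=274 A_ack=464 B_seq=749 B_ack=274

Answer: 274 464 749 274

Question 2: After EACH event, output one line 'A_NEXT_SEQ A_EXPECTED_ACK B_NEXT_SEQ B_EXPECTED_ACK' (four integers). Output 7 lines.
100 336 336 100
100 464 464 100
100 464 513 100
100 464 631 100
100 464 749 100
100 464 749 100
274 464 749 274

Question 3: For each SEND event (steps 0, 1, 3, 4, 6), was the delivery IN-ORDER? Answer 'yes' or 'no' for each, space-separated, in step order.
Step 0: SEND seq=200 -> in-order
Step 1: SEND seq=336 -> in-order
Step 3: SEND seq=513 -> out-of-order
Step 4: SEND seq=631 -> out-of-order
Step 6: SEND seq=100 -> in-order

Answer: yes yes no no yes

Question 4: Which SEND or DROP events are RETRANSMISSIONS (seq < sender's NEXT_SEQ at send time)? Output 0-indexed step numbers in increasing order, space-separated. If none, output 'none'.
Answer: none

Derivation:
Step 0: SEND seq=200 -> fresh
Step 1: SEND seq=336 -> fresh
Step 2: DROP seq=464 -> fresh
Step 3: SEND seq=513 -> fresh
Step 4: SEND seq=631 -> fresh
Step 6: SEND seq=100 -> fresh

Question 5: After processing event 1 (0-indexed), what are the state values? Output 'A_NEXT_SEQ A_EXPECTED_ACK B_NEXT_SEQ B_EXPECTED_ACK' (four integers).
After event 0: A_seq=100 A_ack=336 B_seq=336 B_ack=100
After event 1: A_seq=100 A_ack=464 B_seq=464 B_ack=100

100 464 464 100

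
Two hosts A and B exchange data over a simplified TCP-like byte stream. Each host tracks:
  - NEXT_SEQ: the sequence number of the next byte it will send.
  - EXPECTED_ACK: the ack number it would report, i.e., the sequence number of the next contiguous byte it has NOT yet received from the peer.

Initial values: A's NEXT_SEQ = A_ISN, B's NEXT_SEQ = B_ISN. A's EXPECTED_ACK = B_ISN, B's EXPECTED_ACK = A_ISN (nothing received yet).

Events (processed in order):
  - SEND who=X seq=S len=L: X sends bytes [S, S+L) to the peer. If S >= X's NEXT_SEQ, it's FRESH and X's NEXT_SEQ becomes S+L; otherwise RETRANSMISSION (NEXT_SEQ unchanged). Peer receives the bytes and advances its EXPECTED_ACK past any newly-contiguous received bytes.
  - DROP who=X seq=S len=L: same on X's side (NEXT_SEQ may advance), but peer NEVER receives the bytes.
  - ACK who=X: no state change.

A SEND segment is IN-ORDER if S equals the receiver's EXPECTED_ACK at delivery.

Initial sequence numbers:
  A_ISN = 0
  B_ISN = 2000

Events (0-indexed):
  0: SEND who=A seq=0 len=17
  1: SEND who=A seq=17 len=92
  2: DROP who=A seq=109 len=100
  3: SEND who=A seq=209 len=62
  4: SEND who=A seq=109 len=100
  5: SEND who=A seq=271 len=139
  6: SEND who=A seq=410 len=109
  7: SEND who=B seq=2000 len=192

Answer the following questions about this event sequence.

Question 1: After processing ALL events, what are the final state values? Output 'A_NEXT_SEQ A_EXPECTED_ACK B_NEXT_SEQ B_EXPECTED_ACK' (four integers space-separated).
After event 0: A_seq=17 A_ack=2000 B_seq=2000 B_ack=17
After event 1: A_seq=109 A_ack=2000 B_seq=2000 B_ack=109
After event 2: A_seq=209 A_ack=2000 B_seq=2000 B_ack=109
After event 3: A_seq=271 A_ack=2000 B_seq=2000 B_ack=109
After event 4: A_seq=271 A_ack=2000 B_seq=2000 B_ack=271
After event 5: A_seq=410 A_ack=2000 B_seq=2000 B_ack=410
After event 6: A_seq=519 A_ack=2000 B_seq=2000 B_ack=519
After event 7: A_seq=519 A_ack=2192 B_seq=2192 B_ack=519

Answer: 519 2192 2192 519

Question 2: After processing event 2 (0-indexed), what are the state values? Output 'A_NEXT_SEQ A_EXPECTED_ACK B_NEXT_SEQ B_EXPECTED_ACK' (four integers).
After event 0: A_seq=17 A_ack=2000 B_seq=2000 B_ack=17
After event 1: A_seq=109 A_ack=2000 B_seq=2000 B_ack=109
After event 2: A_seq=209 A_ack=2000 B_seq=2000 B_ack=109

209 2000 2000 109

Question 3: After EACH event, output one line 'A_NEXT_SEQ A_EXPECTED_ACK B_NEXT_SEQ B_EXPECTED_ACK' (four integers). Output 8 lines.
17 2000 2000 17
109 2000 2000 109
209 2000 2000 109
271 2000 2000 109
271 2000 2000 271
410 2000 2000 410
519 2000 2000 519
519 2192 2192 519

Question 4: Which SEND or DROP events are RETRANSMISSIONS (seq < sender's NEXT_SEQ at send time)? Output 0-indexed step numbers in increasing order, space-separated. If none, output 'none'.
Step 0: SEND seq=0 -> fresh
Step 1: SEND seq=17 -> fresh
Step 2: DROP seq=109 -> fresh
Step 3: SEND seq=209 -> fresh
Step 4: SEND seq=109 -> retransmit
Step 5: SEND seq=271 -> fresh
Step 6: SEND seq=410 -> fresh
Step 7: SEND seq=2000 -> fresh

Answer: 4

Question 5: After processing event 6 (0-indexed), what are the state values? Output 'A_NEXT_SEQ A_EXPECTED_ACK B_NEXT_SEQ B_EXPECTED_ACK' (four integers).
After event 0: A_seq=17 A_ack=2000 B_seq=2000 B_ack=17
After event 1: A_seq=109 A_ack=2000 B_seq=2000 B_ack=109
After event 2: A_seq=209 A_ack=2000 B_seq=2000 B_ack=109
After event 3: A_seq=271 A_ack=2000 B_seq=2000 B_ack=109
After event 4: A_seq=271 A_ack=2000 B_seq=2000 B_ack=271
After event 5: A_seq=410 A_ack=2000 B_seq=2000 B_ack=410
After event 6: A_seq=519 A_ack=2000 B_seq=2000 B_ack=519

519 2000 2000 519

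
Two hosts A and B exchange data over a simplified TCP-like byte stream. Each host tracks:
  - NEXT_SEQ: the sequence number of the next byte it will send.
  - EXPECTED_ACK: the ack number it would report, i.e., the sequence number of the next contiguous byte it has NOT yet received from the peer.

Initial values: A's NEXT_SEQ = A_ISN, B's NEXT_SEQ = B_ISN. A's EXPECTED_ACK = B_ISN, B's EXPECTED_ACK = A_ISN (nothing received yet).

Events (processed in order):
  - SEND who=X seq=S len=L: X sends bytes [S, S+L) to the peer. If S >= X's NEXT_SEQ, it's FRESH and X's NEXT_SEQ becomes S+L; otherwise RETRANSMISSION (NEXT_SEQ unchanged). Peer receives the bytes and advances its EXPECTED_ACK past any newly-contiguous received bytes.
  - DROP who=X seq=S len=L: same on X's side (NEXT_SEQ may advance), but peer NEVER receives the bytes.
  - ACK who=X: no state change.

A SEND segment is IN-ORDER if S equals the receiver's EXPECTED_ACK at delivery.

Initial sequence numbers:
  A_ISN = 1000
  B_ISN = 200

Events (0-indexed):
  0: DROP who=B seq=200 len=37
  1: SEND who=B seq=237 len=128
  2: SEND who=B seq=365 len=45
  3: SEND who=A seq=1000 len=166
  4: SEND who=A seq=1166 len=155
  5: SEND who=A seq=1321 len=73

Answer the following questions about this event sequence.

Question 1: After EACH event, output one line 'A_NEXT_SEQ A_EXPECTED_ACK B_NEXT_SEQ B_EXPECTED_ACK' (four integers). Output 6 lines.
1000 200 237 1000
1000 200 365 1000
1000 200 410 1000
1166 200 410 1166
1321 200 410 1321
1394 200 410 1394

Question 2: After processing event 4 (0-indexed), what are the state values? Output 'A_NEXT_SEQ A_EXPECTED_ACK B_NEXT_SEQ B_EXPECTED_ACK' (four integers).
After event 0: A_seq=1000 A_ack=200 B_seq=237 B_ack=1000
After event 1: A_seq=1000 A_ack=200 B_seq=365 B_ack=1000
After event 2: A_seq=1000 A_ack=200 B_seq=410 B_ack=1000
After event 3: A_seq=1166 A_ack=200 B_seq=410 B_ack=1166
After event 4: A_seq=1321 A_ack=200 B_seq=410 B_ack=1321

1321 200 410 1321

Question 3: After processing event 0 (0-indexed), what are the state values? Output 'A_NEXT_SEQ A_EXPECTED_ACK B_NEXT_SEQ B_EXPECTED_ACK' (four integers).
After event 0: A_seq=1000 A_ack=200 B_seq=237 B_ack=1000

1000 200 237 1000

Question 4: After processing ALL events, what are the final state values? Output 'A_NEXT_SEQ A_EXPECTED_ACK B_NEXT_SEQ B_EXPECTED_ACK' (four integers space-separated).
Answer: 1394 200 410 1394

Derivation:
After event 0: A_seq=1000 A_ack=200 B_seq=237 B_ack=1000
After event 1: A_seq=1000 A_ack=200 B_seq=365 B_ack=1000
After event 2: A_seq=1000 A_ack=200 B_seq=410 B_ack=1000
After event 3: A_seq=1166 A_ack=200 B_seq=410 B_ack=1166
After event 4: A_seq=1321 A_ack=200 B_seq=410 B_ack=1321
After event 5: A_seq=1394 A_ack=200 B_seq=410 B_ack=1394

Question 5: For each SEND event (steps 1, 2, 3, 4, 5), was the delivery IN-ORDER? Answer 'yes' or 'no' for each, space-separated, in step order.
Answer: no no yes yes yes

Derivation:
Step 1: SEND seq=237 -> out-of-order
Step 2: SEND seq=365 -> out-of-order
Step 3: SEND seq=1000 -> in-order
Step 4: SEND seq=1166 -> in-order
Step 5: SEND seq=1321 -> in-order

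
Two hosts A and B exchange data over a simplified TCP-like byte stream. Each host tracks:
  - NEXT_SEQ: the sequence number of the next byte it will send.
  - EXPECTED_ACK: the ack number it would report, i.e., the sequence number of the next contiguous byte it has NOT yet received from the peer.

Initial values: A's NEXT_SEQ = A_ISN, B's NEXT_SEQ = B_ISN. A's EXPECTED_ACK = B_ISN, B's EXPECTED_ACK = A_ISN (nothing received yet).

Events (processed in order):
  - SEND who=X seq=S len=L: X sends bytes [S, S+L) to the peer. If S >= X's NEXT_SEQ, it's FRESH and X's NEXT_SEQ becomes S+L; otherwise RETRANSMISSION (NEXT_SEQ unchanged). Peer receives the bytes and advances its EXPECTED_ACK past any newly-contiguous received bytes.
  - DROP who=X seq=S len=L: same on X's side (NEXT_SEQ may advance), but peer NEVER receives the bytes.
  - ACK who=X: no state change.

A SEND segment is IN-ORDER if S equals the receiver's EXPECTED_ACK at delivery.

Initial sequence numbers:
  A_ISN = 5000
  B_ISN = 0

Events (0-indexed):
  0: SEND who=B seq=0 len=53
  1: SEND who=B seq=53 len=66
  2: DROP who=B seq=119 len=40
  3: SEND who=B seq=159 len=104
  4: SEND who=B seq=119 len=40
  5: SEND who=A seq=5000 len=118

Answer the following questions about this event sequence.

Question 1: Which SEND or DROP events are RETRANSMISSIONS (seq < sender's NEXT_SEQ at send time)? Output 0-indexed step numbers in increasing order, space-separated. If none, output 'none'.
Step 0: SEND seq=0 -> fresh
Step 1: SEND seq=53 -> fresh
Step 2: DROP seq=119 -> fresh
Step 3: SEND seq=159 -> fresh
Step 4: SEND seq=119 -> retransmit
Step 5: SEND seq=5000 -> fresh

Answer: 4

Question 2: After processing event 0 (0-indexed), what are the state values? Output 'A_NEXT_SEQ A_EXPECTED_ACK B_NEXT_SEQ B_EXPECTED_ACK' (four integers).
After event 0: A_seq=5000 A_ack=53 B_seq=53 B_ack=5000

5000 53 53 5000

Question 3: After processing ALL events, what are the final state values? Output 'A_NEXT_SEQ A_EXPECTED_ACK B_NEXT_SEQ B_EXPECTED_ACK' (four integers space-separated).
After event 0: A_seq=5000 A_ack=53 B_seq=53 B_ack=5000
After event 1: A_seq=5000 A_ack=119 B_seq=119 B_ack=5000
After event 2: A_seq=5000 A_ack=119 B_seq=159 B_ack=5000
After event 3: A_seq=5000 A_ack=119 B_seq=263 B_ack=5000
After event 4: A_seq=5000 A_ack=263 B_seq=263 B_ack=5000
After event 5: A_seq=5118 A_ack=263 B_seq=263 B_ack=5118

Answer: 5118 263 263 5118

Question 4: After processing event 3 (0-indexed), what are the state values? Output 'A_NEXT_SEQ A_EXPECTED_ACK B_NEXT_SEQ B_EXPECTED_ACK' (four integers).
After event 0: A_seq=5000 A_ack=53 B_seq=53 B_ack=5000
After event 1: A_seq=5000 A_ack=119 B_seq=119 B_ack=5000
After event 2: A_seq=5000 A_ack=119 B_seq=159 B_ack=5000
After event 3: A_seq=5000 A_ack=119 B_seq=263 B_ack=5000

5000 119 263 5000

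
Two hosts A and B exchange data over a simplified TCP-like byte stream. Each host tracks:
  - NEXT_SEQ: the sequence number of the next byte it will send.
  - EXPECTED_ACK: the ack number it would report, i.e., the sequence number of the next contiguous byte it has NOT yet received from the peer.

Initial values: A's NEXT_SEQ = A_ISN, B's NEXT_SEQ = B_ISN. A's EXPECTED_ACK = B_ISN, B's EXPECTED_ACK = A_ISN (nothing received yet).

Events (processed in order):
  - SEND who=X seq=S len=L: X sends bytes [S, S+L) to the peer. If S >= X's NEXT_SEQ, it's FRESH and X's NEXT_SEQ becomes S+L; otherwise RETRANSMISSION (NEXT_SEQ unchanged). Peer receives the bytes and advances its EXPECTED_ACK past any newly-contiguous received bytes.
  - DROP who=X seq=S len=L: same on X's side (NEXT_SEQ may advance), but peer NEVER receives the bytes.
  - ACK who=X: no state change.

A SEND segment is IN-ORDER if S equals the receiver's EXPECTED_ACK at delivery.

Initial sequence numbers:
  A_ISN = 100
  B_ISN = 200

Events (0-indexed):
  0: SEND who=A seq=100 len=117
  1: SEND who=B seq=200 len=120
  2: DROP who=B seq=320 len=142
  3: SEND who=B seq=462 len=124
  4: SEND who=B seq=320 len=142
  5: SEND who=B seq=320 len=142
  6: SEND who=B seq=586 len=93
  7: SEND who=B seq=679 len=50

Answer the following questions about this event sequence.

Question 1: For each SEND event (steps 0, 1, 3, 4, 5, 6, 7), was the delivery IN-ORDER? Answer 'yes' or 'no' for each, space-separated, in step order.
Step 0: SEND seq=100 -> in-order
Step 1: SEND seq=200 -> in-order
Step 3: SEND seq=462 -> out-of-order
Step 4: SEND seq=320 -> in-order
Step 5: SEND seq=320 -> out-of-order
Step 6: SEND seq=586 -> in-order
Step 7: SEND seq=679 -> in-order

Answer: yes yes no yes no yes yes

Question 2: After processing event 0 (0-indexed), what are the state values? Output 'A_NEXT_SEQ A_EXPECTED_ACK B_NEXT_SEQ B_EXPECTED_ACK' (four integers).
After event 0: A_seq=217 A_ack=200 B_seq=200 B_ack=217

217 200 200 217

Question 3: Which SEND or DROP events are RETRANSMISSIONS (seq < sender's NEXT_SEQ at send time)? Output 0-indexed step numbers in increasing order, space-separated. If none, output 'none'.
Step 0: SEND seq=100 -> fresh
Step 1: SEND seq=200 -> fresh
Step 2: DROP seq=320 -> fresh
Step 3: SEND seq=462 -> fresh
Step 4: SEND seq=320 -> retransmit
Step 5: SEND seq=320 -> retransmit
Step 6: SEND seq=586 -> fresh
Step 7: SEND seq=679 -> fresh

Answer: 4 5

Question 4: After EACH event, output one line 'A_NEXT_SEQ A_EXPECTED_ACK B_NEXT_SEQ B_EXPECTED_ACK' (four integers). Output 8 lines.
217 200 200 217
217 320 320 217
217 320 462 217
217 320 586 217
217 586 586 217
217 586 586 217
217 679 679 217
217 729 729 217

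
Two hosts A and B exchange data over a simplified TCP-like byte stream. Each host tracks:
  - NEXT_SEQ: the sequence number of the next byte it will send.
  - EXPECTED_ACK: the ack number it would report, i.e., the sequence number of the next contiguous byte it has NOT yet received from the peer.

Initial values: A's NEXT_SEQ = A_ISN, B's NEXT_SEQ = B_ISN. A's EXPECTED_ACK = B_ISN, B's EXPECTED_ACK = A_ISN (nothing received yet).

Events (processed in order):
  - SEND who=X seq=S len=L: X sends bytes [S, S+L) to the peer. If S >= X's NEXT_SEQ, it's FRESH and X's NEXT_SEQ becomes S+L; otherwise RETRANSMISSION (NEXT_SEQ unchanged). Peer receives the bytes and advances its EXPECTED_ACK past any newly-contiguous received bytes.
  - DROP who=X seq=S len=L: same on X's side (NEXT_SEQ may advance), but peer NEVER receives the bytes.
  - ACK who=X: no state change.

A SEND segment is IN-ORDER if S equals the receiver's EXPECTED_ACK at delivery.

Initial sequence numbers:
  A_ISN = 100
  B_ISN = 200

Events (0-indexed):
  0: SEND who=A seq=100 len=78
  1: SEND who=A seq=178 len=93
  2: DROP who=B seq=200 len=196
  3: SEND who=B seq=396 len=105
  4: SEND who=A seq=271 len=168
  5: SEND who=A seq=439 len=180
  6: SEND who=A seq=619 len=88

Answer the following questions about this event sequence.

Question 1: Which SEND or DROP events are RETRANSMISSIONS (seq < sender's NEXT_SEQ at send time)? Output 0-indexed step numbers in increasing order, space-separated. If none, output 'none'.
Answer: none

Derivation:
Step 0: SEND seq=100 -> fresh
Step 1: SEND seq=178 -> fresh
Step 2: DROP seq=200 -> fresh
Step 3: SEND seq=396 -> fresh
Step 4: SEND seq=271 -> fresh
Step 5: SEND seq=439 -> fresh
Step 6: SEND seq=619 -> fresh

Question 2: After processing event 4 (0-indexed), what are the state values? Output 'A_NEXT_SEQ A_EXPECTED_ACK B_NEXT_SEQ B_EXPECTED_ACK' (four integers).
After event 0: A_seq=178 A_ack=200 B_seq=200 B_ack=178
After event 1: A_seq=271 A_ack=200 B_seq=200 B_ack=271
After event 2: A_seq=271 A_ack=200 B_seq=396 B_ack=271
After event 3: A_seq=271 A_ack=200 B_seq=501 B_ack=271
After event 4: A_seq=439 A_ack=200 B_seq=501 B_ack=439

439 200 501 439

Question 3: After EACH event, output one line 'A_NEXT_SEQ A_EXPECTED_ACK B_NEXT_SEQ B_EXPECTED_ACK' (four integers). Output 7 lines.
178 200 200 178
271 200 200 271
271 200 396 271
271 200 501 271
439 200 501 439
619 200 501 619
707 200 501 707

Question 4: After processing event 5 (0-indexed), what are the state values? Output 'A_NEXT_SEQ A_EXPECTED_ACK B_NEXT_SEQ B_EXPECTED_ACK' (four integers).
After event 0: A_seq=178 A_ack=200 B_seq=200 B_ack=178
After event 1: A_seq=271 A_ack=200 B_seq=200 B_ack=271
After event 2: A_seq=271 A_ack=200 B_seq=396 B_ack=271
After event 3: A_seq=271 A_ack=200 B_seq=501 B_ack=271
After event 4: A_seq=439 A_ack=200 B_seq=501 B_ack=439
After event 5: A_seq=619 A_ack=200 B_seq=501 B_ack=619

619 200 501 619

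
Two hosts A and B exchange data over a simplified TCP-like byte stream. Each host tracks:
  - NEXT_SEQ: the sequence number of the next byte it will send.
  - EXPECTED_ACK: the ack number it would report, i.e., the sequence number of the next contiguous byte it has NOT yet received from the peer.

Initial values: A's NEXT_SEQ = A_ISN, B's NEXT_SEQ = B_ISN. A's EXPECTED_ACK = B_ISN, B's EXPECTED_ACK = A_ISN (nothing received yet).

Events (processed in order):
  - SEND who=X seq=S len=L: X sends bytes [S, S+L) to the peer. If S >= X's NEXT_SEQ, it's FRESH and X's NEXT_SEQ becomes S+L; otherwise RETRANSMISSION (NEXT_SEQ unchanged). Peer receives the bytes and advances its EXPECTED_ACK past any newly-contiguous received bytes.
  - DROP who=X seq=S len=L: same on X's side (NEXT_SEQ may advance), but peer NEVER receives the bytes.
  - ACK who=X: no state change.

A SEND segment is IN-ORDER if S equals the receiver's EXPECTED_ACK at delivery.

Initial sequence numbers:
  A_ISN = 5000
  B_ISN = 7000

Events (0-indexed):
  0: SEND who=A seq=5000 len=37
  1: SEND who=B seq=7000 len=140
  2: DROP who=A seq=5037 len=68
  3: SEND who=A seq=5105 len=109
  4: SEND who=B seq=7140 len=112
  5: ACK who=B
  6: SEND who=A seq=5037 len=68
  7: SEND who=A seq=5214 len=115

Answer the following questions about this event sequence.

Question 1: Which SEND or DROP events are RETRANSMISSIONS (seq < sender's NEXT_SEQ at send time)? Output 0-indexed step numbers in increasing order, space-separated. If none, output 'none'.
Step 0: SEND seq=5000 -> fresh
Step 1: SEND seq=7000 -> fresh
Step 2: DROP seq=5037 -> fresh
Step 3: SEND seq=5105 -> fresh
Step 4: SEND seq=7140 -> fresh
Step 6: SEND seq=5037 -> retransmit
Step 7: SEND seq=5214 -> fresh

Answer: 6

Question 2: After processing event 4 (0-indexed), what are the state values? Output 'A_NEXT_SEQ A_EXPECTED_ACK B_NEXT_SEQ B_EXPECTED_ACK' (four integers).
After event 0: A_seq=5037 A_ack=7000 B_seq=7000 B_ack=5037
After event 1: A_seq=5037 A_ack=7140 B_seq=7140 B_ack=5037
After event 2: A_seq=5105 A_ack=7140 B_seq=7140 B_ack=5037
After event 3: A_seq=5214 A_ack=7140 B_seq=7140 B_ack=5037
After event 4: A_seq=5214 A_ack=7252 B_seq=7252 B_ack=5037

5214 7252 7252 5037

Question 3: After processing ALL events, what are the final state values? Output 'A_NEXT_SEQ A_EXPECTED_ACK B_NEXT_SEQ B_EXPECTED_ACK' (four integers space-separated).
Answer: 5329 7252 7252 5329

Derivation:
After event 0: A_seq=5037 A_ack=7000 B_seq=7000 B_ack=5037
After event 1: A_seq=5037 A_ack=7140 B_seq=7140 B_ack=5037
After event 2: A_seq=5105 A_ack=7140 B_seq=7140 B_ack=5037
After event 3: A_seq=5214 A_ack=7140 B_seq=7140 B_ack=5037
After event 4: A_seq=5214 A_ack=7252 B_seq=7252 B_ack=5037
After event 5: A_seq=5214 A_ack=7252 B_seq=7252 B_ack=5037
After event 6: A_seq=5214 A_ack=7252 B_seq=7252 B_ack=5214
After event 7: A_seq=5329 A_ack=7252 B_seq=7252 B_ack=5329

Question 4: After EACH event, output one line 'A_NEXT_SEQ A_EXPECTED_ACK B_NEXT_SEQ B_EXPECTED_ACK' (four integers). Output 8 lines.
5037 7000 7000 5037
5037 7140 7140 5037
5105 7140 7140 5037
5214 7140 7140 5037
5214 7252 7252 5037
5214 7252 7252 5037
5214 7252 7252 5214
5329 7252 7252 5329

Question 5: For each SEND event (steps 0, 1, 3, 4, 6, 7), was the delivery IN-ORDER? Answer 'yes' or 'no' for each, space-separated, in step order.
Answer: yes yes no yes yes yes

Derivation:
Step 0: SEND seq=5000 -> in-order
Step 1: SEND seq=7000 -> in-order
Step 3: SEND seq=5105 -> out-of-order
Step 4: SEND seq=7140 -> in-order
Step 6: SEND seq=5037 -> in-order
Step 7: SEND seq=5214 -> in-order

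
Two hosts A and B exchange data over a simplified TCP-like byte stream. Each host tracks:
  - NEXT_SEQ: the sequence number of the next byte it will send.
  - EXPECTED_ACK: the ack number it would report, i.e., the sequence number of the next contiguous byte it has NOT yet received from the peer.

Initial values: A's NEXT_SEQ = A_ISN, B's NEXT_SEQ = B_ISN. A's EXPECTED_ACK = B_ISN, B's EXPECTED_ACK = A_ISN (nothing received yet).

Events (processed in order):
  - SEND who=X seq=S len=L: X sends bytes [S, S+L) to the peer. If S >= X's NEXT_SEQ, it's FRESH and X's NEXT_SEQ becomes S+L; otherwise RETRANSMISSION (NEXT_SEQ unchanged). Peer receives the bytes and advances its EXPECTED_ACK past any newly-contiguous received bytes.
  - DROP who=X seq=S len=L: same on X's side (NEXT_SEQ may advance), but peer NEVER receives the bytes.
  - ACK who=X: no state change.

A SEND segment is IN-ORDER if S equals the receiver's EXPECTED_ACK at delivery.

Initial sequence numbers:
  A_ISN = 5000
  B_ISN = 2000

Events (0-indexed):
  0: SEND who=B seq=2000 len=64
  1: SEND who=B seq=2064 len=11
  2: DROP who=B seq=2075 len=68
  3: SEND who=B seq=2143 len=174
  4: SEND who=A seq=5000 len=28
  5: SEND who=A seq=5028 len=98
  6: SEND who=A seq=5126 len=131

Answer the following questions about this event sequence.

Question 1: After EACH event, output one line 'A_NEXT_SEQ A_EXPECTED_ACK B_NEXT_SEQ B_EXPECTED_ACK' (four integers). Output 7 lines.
5000 2064 2064 5000
5000 2075 2075 5000
5000 2075 2143 5000
5000 2075 2317 5000
5028 2075 2317 5028
5126 2075 2317 5126
5257 2075 2317 5257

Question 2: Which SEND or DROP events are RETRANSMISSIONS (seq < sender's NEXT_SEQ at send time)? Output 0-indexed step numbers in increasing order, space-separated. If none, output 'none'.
Step 0: SEND seq=2000 -> fresh
Step 1: SEND seq=2064 -> fresh
Step 2: DROP seq=2075 -> fresh
Step 3: SEND seq=2143 -> fresh
Step 4: SEND seq=5000 -> fresh
Step 5: SEND seq=5028 -> fresh
Step 6: SEND seq=5126 -> fresh

Answer: none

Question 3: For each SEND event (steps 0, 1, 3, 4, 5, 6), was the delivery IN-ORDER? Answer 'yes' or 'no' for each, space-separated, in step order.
Step 0: SEND seq=2000 -> in-order
Step 1: SEND seq=2064 -> in-order
Step 3: SEND seq=2143 -> out-of-order
Step 4: SEND seq=5000 -> in-order
Step 5: SEND seq=5028 -> in-order
Step 6: SEND seq=5126 -> in-order

Answer: yes yes no yes yes yes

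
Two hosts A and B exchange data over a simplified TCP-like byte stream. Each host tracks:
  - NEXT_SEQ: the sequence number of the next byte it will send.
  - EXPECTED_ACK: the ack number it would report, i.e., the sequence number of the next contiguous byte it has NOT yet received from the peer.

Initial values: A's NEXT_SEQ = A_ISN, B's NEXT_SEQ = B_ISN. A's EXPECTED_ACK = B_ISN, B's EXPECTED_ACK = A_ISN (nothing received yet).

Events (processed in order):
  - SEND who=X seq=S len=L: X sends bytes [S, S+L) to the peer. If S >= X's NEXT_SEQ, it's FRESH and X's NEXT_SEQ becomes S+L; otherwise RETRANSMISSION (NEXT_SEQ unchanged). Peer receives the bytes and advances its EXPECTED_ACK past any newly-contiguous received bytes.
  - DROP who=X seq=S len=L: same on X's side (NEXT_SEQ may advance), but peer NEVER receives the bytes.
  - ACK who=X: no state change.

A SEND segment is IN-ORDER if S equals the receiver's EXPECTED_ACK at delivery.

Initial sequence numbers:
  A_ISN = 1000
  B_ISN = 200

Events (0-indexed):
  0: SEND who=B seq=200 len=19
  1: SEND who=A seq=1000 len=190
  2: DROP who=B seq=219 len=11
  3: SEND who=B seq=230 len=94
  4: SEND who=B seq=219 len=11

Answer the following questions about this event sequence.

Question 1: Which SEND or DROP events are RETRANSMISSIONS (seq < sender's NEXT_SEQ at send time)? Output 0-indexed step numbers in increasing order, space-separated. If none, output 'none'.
Step 0: SEND seq=200 -> fresh
Step 1: SEND seq=1000 -> fresh
Step 2: DROP seq=219 -> fresh
Step 3: SEND seq=230 -> fresh
Step 4: SEND seq=219 -> retransmit

Answer: 4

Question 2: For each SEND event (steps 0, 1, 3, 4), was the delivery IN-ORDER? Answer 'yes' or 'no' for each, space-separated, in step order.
Step 0: SEND seq=200 -> in-order
Step 1: SEND seq=1000 -> in-order
Step 3: SEND seq=230 -> out-of-order
Step 4: SEND seq=219 -> in-order

Answer: yes yes no yes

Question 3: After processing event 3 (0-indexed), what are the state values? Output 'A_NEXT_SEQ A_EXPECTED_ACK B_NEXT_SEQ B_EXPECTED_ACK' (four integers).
After event 0: A_seq=1000 A_ack=219 B_seq=219 B_ack=1000
After event 1: A_seq=1190 A_ack=219 B_seq=219 B_ack=1190
After event 2: A_seq=1190 A_ack=219 B_seq=230 B_ack=1190
After event 3: A_seq=1190 A_ack=219 B_seq=324 B_ack=1190

1190 219 324 1190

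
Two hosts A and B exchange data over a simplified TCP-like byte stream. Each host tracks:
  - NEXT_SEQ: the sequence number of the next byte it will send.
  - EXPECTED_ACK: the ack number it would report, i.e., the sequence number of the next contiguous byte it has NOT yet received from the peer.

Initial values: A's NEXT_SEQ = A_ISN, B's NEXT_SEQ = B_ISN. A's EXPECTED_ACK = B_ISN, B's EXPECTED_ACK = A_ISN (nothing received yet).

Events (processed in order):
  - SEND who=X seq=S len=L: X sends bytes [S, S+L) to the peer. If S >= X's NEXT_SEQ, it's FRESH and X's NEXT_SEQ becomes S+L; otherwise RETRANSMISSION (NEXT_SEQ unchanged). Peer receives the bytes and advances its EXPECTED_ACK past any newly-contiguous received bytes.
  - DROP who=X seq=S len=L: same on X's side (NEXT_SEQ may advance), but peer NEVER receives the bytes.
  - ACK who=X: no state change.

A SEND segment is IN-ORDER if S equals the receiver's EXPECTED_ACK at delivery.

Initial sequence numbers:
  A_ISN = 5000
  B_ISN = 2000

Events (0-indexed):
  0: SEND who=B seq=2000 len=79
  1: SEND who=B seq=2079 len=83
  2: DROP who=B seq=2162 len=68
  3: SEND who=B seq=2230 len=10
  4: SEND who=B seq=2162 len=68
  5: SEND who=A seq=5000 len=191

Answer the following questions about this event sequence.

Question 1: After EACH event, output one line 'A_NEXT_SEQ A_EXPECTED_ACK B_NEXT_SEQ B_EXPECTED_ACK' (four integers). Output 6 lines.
5000 2079 2079 5000
5000 2162 2162 5000
5000 2162 2230 5000
5000 2162 2240 5000
5000 2240 2240 5000
5191 2240 2240 5191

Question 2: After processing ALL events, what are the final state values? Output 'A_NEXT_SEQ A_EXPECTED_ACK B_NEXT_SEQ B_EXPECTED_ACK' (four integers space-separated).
Answer: 5191 2240 2240 5191

Derivation:
After event 0: A_seq=5000 A_ack=2079 B_seq=2079 B_ack=5000
After event 1: A_seq=5000 A_ack=2162 B_seq=2162 B_ack=5000
After event 2: A_seq=5000 A_ack=2162 B_seq=2230 B_ack=5000
After event 3: A_seq=5000 A_ack=2162 B_seq=2240 B_ack=5000
After event 4: A_seq=5000 A_ack=2240 B_seq=2240 B_ack=5000
After event 5: A_seq=5191 A_ack=2240 B_seq=2240 B_ack=5191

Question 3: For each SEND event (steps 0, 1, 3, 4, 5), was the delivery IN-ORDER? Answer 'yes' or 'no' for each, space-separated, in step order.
Step 0: SEND seq=2000 -> in-order
Step 1: SEND seq=2079 -> in-order
Step 3: SEND seq=2230 -> out-of-order
Step 4: SEND seq=2162 -> in-order
Step 5: SEND seq=5000 -> in-order

Answer: yes yes no yes yes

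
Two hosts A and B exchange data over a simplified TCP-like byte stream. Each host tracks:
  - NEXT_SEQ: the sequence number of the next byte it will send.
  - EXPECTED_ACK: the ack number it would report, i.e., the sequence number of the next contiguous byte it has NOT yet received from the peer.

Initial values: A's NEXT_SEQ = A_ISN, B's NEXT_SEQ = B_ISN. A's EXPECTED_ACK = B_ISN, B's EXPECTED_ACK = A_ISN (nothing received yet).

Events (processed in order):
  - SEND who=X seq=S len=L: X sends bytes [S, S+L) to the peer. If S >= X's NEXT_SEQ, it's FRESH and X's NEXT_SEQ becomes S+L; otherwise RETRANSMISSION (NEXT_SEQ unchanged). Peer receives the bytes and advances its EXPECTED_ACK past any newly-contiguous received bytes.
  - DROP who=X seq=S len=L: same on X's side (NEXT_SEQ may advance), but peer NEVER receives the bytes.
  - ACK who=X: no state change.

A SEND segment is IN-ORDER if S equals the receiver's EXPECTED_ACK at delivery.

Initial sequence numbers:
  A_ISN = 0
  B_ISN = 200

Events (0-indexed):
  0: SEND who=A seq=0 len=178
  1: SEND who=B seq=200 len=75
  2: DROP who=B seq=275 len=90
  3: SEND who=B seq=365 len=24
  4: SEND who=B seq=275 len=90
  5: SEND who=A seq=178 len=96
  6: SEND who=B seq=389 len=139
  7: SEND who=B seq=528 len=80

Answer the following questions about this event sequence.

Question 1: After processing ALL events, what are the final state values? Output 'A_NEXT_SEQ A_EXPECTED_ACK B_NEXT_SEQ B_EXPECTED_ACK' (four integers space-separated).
Answer: 274 608 608 274

Derivation:
After event 0: A_seq=178 A_ack=200 B_seq=200 B_ack=178
After event 1: A_seq=178 A_ack=275 B_seq=275 B_ack=178
After event 2: A_seq=178 A_ack=275 B_seq=365 B_ack=178
After event 3: A_seq=178 A_ack=275 B_seq=389 B_ack=178
After event 4: A_seq=178 A_ack=389 B_seq=389 B_ack=178
After event 5: A_seq=274 A_ack=389 B_seq=389 B_ack=274
After event 6: A_seq=274 A_ack=528 B_seq=528 B_ack=274
After event 7: A_seq=274 A_ack=608 B_seq=608 B_ack=274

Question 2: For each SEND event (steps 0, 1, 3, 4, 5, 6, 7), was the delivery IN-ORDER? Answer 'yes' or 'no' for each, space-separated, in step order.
Step 0: SEND seq=0 -> in-order
Step 1: SEND seq=200 -> in-order
Step 3: SEND seq=365 -> out-of-order
Step 4: SEND seq=275 -> in-order
Step 5: SEND seq=178 -> in-order
Step 6: SEND seq=389 -> in-order
Step 7: SEND seq=528 -> in-order

Answer: yes yes no yes yes yes yes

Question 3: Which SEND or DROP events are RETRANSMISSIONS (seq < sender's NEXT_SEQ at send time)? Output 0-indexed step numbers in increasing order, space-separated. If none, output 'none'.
Step 0: SEND seq=0 -> fresh
Step 1: SEND seq=200 -> fresh
Step 2: DROP seq=275 -> fresh
Step 3: SEND seq=365 -> fresh
Step 4: SEND seq=275 -> retransmit
Step 5: SEND seq=178 -> fresh
Step 6: SEND seq=389 -> fresh
Step 7: SEND seq=528 -> fresh

Answer: 4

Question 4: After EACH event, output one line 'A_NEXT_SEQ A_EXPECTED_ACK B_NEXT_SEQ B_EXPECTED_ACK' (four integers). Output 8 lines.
178 200 200 178
178 275 275 178
178 275 365 178
178 275 389 178
178 389 389 178
274 389 389 274
274 528 528 274
274 608 608 274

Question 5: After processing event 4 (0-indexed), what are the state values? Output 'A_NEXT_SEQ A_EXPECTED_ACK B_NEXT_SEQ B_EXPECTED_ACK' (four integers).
After event 0: A_seq=178 A_ack=200 B_seq=200 B_ack=178
After event 1: A_seq=178 A_ack=275 B_seq=275 B_ack=178
After event 2: A_seq=178 A_ack=275 B_seq=365 B_ack=178
After event 3: A_seq=178 A_ack=275 B_seq=389 B_ack=178
After event 4: A_seq=178 A_ack=389 B_seq=389 B_ack=178

178 389 389 178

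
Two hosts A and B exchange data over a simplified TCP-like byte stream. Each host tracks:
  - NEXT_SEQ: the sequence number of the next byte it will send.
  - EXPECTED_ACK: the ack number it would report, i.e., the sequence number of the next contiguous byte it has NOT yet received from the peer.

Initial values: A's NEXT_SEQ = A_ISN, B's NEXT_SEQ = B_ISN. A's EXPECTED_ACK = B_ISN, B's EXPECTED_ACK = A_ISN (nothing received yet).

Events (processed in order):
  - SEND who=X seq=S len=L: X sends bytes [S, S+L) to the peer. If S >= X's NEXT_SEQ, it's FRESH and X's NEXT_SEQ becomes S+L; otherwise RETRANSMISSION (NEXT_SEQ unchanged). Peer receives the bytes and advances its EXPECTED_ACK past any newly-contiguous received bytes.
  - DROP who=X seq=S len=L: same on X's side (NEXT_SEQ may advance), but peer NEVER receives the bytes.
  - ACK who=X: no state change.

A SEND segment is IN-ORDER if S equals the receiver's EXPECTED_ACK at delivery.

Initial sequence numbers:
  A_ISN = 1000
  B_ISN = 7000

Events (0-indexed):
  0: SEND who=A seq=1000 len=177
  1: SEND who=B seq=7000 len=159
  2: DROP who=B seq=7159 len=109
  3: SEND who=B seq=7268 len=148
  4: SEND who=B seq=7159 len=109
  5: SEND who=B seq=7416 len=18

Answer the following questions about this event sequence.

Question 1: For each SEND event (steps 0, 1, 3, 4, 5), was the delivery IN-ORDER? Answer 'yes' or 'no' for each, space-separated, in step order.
Answer: yes yes no yes yes

Derivation:
Step 0: SEND seq=1000 -> in-order
Step 1: SEND seq=7000 -> in-order
Step 3: SEND seq=7268 -> out-of-order
Step 4: SEND seq=7159 -> in-order
Step 5: SEND seq=7416 -> in-order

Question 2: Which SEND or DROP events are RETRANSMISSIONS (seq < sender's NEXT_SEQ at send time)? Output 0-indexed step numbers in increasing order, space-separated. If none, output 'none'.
Step 0: SEND seq=1000 -> fresh
Step 1: SEND seq=7000 -> fresh
Step 2: DROP seq=7159 -> fresh
Step 3: SEND seq=7268 -> fresh
Step 4: SEND seq=7159 -> retransmit
Step 5: SEND seq=7416 -> fresh

Answer: 4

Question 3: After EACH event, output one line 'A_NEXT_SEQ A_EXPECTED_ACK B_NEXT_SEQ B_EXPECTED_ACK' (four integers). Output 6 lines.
1177 7000 7000 1177
1177 7159 7159 1177
1177 7159 7268 1177
1177 7159 7416 1177
1177 7416 7416 1177
1177 7434 7434 1177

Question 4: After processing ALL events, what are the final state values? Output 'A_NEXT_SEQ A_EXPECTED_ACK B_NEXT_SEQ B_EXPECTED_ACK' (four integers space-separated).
Answer: 1177 7434 7434 1177

Derivation:
After event 0: A_seq=1177 A_ack=7000 B_seq=7000 B_ack=1177
After event 1: A_seq=1177 A_ack=7159 B_seq=7159 B_ack=1177
After event 2: A_seq=1177 A_ack=7159 B_seq=7268 B_ack=1177
After event 3: A_seq=1177 A_ack=7159 B_seq=7416 B_ack=1177
After event 4: A_seq=1177 A_ack=7416 B_seq=7416 B_ack=1177
After event 5: A_seq=1177 A_ack=7434 B_seq=7434 B_ack=1177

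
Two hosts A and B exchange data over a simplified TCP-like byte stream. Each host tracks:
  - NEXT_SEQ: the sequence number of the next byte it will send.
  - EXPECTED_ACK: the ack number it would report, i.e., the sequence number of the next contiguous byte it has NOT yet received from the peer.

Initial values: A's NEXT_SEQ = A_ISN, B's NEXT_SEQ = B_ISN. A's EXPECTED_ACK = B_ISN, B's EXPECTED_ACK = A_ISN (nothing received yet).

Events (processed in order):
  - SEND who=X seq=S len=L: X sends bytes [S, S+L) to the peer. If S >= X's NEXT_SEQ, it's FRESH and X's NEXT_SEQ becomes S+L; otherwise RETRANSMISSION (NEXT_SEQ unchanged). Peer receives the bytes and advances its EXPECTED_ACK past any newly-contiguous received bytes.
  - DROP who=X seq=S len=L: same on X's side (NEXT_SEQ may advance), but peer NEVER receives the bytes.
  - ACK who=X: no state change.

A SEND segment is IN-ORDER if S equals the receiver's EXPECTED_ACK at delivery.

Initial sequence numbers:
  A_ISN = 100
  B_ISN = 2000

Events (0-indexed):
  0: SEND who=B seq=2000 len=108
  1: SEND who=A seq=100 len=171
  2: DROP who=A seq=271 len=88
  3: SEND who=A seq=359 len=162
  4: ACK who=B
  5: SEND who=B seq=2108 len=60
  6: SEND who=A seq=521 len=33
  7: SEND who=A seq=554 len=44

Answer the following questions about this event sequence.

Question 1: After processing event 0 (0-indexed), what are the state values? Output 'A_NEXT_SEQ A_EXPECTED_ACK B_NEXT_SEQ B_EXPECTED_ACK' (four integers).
After event 0: A_seq=100 A_ack=2108 B_seq=2108 B_ack=100

100 2108 2108 100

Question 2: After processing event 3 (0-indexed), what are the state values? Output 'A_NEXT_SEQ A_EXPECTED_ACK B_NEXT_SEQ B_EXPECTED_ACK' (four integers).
After event 0: A_seq=100 A_ack=2108 B_seq=2108 B_ack=100
After event 1: A_seq=271 A_ack=2108 B_seq=2108 B_ack=271
After event 2: A_seq=359 A_ack=2108 B_seq=2108 B_ack=271
After event 3: A_seq=521 A_ack=2108 B_seq=2108 B_ack=271

521 2108 2108 271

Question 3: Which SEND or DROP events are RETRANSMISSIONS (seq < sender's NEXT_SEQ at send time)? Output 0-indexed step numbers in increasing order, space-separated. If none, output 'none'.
Answer: none

Derivation:
Step 0: SEND seq=2000 -> fresh
Step 1: SEND seq=100 -> fresh
Step 2: DROP seq=271 -> fresh
Step 3: SEND seq=359 -> fresh
Step 5: SEND seq=2108 -> fresh
Step 6: SEND seq=521 -> fresh
Step 7: SEND seq=554 -> fresh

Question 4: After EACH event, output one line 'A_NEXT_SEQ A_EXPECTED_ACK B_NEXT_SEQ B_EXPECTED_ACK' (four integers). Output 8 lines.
100 2108 2108 100
271 2108 2108 271
359 2108 2108 271
521 2108 2108 271
521 2108 2108 271
521 2168 2168 271
554 2168 2168 271
598 2168 2168 271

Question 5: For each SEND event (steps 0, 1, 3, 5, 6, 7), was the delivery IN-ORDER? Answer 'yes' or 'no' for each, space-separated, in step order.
Answer: yes yes no yes no no

Derivation:
Step 0: SEND seq=2000 -> in-order
Step 1: SEND seq=100 -> in-order
Step 3: SEND seq=359 -> out-of-order
Step 5: SEND seq=2108 -> in-order
Step 6: SEND seq=521 -> out-of-order
Step 7: SEND seq=554 -> out-of-order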